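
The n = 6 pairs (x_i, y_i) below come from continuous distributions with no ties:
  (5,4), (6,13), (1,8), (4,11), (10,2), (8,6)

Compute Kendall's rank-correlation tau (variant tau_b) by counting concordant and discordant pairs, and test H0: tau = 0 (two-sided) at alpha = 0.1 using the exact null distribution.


Step 1: Enumerate the 15 unordered pairs (i,j) with i<j and classify each by sign(x_j-x_i) * sign(y_j-y_i).
  (1,2):dx=+1,dy=+9->C; (1,3):dx=-4,dy=+4->D; (1,4):dx=-1,dy=+7->D; (1,5):dx=+5,dy=-2->D
  (1,6):dx=+3,dy=+2->C; (2,3):dx=-5,dy=-5->C; (2,4):dx=-2,dy=-2->C; (2,5):dx=+4,dy=-11->D
  (2,6):dx=+2,dy=-7->D; (3,4):dx=+3,dy=+3->C; (3,5):dx=+9,dy=-6->D; (3,6):dx=+7,dy=-2->D
  (4,5):dx=+6,dy=-9->D; (4,6):dx=+4,dy=-5->D; (5,6):dx=-2,dy=+4->D
Step 2: C = 5, D = 10, total pairs = 15.
Step 3: tau = (C - D)/(n(n-1)/2) = (5 - 10)/15 = -0.333333.
Step 4: Exact two-sided p-value (enumerate n! = 720 permutations of y under H0): p = 0.469444.
Step 5: alpha = 0.1. fail to reject H0.

tau_b = -0.3333 (C=5, D=10), p = 0.469444, fail to reject H0.


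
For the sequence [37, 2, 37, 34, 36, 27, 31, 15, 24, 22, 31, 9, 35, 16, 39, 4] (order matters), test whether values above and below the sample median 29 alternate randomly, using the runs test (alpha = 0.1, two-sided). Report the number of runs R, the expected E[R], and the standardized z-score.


Step 1: Compute median = 29; label A = above, B = below.
Labels in order: ABAAABABBBABABAB  (n_A = 8, n_B = 8)
Step 2: Count runs R = 12.
Step 3: Under H0 (random ordering), E[R] = 2*n_A*n_B/(n_A+n_B) + 1 = 2*8*8/16 + 1 = 9.0000.
        Var[R] = 2*n_A*n_B*(2*n_A*n_B - n_A - n_B) / ((n_A+n_B)^2 * (n_A+n_B-1)) = 14336/3840 = 3.7333.
        SD[R] = 1.9322.
Step 4: Continuity-corrected z = (R - 0.5 - E[R]) / SD[R] = (12 - 0.5 - 9.0000) / 1.9322 = 1.2939.
Step 5: Two-sided p-value via normal approximation = 2*(1 - Phi(|z|)) = 0.195709.
Step 6: alpha = 0.1. fail to reject H0.

R = 12, z = 1.2939, p = 0.195709, fail to reject H0.


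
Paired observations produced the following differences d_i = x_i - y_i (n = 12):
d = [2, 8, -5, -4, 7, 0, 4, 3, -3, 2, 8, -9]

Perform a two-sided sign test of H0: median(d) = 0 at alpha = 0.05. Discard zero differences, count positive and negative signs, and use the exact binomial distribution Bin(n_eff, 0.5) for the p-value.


Step 1: Discard zero differences. Original n = 12; n_eff = number of nonzero differences = 11.
Nonzero differences (with sign): +2, +8, -5, -4, +7, +4, +3, -3, +2, +8, -9
Step 2: Count signs: positive = 7, negative = 4.
Step 3: Under H0: P(positive) = 0.5, so the number of positives S ~ Bin(11, 0.5).
Step 4: Two-sided exact p-value = sum of Bin(11,0.5) probabilities at or below the observed probability = 0.548828.
Step 5: alpha = 0.05. fail to reject H0.

n_eff = 11, pos = 7, neg = 4, p = 0.548828, fail to reject H0.


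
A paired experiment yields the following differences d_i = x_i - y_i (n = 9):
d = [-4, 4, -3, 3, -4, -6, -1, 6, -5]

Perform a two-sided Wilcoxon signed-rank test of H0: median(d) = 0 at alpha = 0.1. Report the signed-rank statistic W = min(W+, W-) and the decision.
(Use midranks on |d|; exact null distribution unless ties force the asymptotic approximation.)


Step 1: Drop any zero differences (none here) and take |d_i|.
|d| = [4, 4, 3, 3, 4, 6, 1, 6, 5]
Step 2: Midrank |d_i| (ties get averaged ranks).
ranks: |4|->5, |4|->5, |3|->2.5, |3|->2.5, |4|->5, |6|->8.5, |1|->1, |6|->8.5, |5|->7
Step 3: Attach original signs; sum ranks with positive sign and with negative sign.
W+ = 5 + 2.5 + 8.5 = 16
W- = 5 + 2.5 + 5 + 8.5 + 1 + 7 = 29
(Check: W+ + W- = 45 should equal n(n+1)/2 = 45.)
Step 4: Test statistic W = min(W+, W-) = 16.
Step 5: Ties in |d|, so use the tie-corrected normal approximation.
        E[W] = n(n+1)/4 = 9*10/4 = 22.5.
        Tie groups: |d|=3 (t=2), |d|=4 (t=3), |d|=6 (t=2); sum(t^3 - t) = 36.
        Var[W] = n(n+1)(2n+1)/24 - sum(t^3-t)/48 = 1710/24 - 36/48 = 70.5.
        z = (W - E[W]) / sqrt(Var[W]) = (16 - 22.5) / 8.3964 = -0.7741.
        Two-sided p = 2*Phi(z) = 0.438849.
Step 6: alpha = 0.1. fail to reject H0.

W+ = 16, W- = 29, W = min = 16, p = 0.438849, fail to reject H0.


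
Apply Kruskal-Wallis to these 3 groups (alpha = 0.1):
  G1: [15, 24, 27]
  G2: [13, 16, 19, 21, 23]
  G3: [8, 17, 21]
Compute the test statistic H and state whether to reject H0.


Step 1: Combine all N = 11 observations and assign midranks.
sorted (value, group, rank): (8,G3,1), (13,G2,2), (15,G1,3), (16,G2,4), (17,G3,5), (19,G2,6), (21,G2,7.5), (21,G3,7.5), (23,G2,9), (24,G1,10), (27,G1,11)
Step 2: Sum ranks within each group.
R_1 = 24 (n_1 = 3)
R_2 = 28.5 (n_2 = 5)
R_3 = 13.5 (n_3 = 3)
Step 3: H = 12/(N(N+1)) * sum(R_i^2/n_i) - 3(N+1)
     = 12/(11*12) * (24^2/3 + 28.5^2/5 + 13.5^2/3) - 3*12
     = 0.090909 * 415.2 - 36
     = 1.745455.
Step 4: Ties present; correction factor C = 1 - 6/(11^3 - 11) = 0.995455. Corrected H = 1.745455 / 0.995455 = 1.753425.
Step 5: Under H0, H ~ chi^2(2); p-value = 0.416149.
Step 6: alpha = 0.1. fail to reject H0.

H = 1.7534, df = 2, p = 0.416149, fail to reject H0.


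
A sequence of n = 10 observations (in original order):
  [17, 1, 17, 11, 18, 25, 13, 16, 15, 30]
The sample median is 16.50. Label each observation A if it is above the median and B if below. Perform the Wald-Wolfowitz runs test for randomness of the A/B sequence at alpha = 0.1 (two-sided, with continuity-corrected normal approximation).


Step 1: Compute median = 16.50; label A = above, B = below.
Labels in order: ABABAABBBA  (n_A = 5, n_B = 5)
Step 2: Count runs R = 7.
Step 3: Under H0 (random ordering), E[R] = 2*n_A*n_B/(n_A+n_B) + 1 = 2*5*5/10 + 1 = 6.0000.
        Var[R] = 2*n_A*n_B*(2*n_A*n_B - n_A - n_B) / ((n_A+n_B)^2 * (n_A+n_B-1)) = 2000/900 = 2.2222.
        SD[R] = 1.4907.
Step 4: Continuity-corrected z = (R - 0.5 - E[R]) / SD[R] = (7 - 0.5 - 6.0000) / 1.4907 = 0.3354.
Step 5: Two-sided p-value via normal approximation = 2*(1 - Phi(|z|)) = 0.737316.
Step 6: alpha = 0.1. fail to reject H0.

R = 7, z = 0.3354, p = 0.737316, fail to reject H0.


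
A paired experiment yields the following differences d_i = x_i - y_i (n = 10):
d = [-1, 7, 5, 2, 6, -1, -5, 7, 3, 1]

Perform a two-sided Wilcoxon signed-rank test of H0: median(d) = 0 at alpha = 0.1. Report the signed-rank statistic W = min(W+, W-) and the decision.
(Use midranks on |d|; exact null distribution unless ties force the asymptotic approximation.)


Step 1: Drop any zero differences (none here) and take |d_i|.
|d| = [1, 7, 5, 2, 6, 1, 5, 7, 3, 1]
Step 2: Midrank |d_i| (ties get averaged ranks).
ranks: |1|->2, |7|->9.5, |5|->6.5, |2|->4, |6|->8, |1|->2, |5|->6.5, |7|->9.5, |3|->5, |1|->2
Step 3: Attach original signs; sum ranks with positive sign and with negative sign.
W+ = 9.5 + 6.5 + 4 + 8 + 9.5 + 5 + 2 = 44.5
W- = 2 + 2 + 6.5 = 10.5
(Check: W+ + W- = 55 should equal n(n+1)/2 = 55.)
Step 4: Test statistic W = min(W+, W-) = 10.5.
Step 5: Ties in |d|, so use the tie-corrected normal approximation.
        E[W] = n(n+1)/4 = 10*11/4 = 27.5.
        Tie groups: |d|=1 (t=3), |d|=5 (t=2), |d|=7 (t=2); sum(t^3 - t) = 36.
        Var[W] = n(n+1)(2n+1)/24 - sum(t^3-t)/48 = 2310/24 - 36/48 = 95.5.
        z = (W - E[W]) / sqrt(Var[W]) = (10.5 - 27.5) / 9.7724 = -1.7396.
        Two-sided p = 2*Phi(z) = 0.081931.
Step 6: alpha = 0.1. reject H0.

W+ = 44.5, W- = 10.5, W = min = 10.5, p = 0.081931, reject H0.


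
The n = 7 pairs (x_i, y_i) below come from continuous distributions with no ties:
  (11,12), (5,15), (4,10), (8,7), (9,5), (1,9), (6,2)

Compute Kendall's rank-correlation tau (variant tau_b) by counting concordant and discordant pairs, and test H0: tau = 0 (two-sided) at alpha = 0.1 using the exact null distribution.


Step 1: Enumerate the 21 unordered pairs (i,j) with i<j and classify each by sign(x_j-x_i) * sign(y_j-y_i).
  (1,2):dx=-6,dy=+3->D; (1,3):dx=-7,dy=-2->C; (1,4):dx=-3,dy=-5->C; (1,5):dx=-2,dy=-7->C
  (1,6):dx=-10,dy=-3->C; (1,7):dx=-5,dy=-10->C; (2,3):dx=-1,dy=-5->C; (2,4):dx=+3,dy=-8->D
  (2,5):dx=+4,dy=-10->D; (2,6):dx=-4,dy=-6->C; (2,7):dx=+1,dy=-13->D; (3,4):dx=+4,dy=-3->D
  (3,5):dx=+5,dy=-5->D; (3,6):dx=-3,dy=-1->C; (3,7):dx=+2,dy=-8->D; (4,5):dx=+1,dy=-2->D
  (4,6):dx=-7,dy=+2->D; (4,7):dx=-2,dy=-5->C; (5,6):dx=-8,dy=+4->D; (5,7):dx=-3,dy=-3->C
  (6,7):dx=+5,dy=-7->D
Step 2: C = 10, D = 11, total pairs = 21.
Step 3: tau = (C - D)/(n(n-1)/2) = (10 - 11)/21 = -0.047619.
Step 4: Exact two-sided p-value (enumerate n! = 5040 permutations of y under H0): p = 1.000000.
Step 5: alpha = 0.1. fail to reject H0.

tau_b = -0.0476 (C=10, D=11), p = 1.000000, fail to reject H0.


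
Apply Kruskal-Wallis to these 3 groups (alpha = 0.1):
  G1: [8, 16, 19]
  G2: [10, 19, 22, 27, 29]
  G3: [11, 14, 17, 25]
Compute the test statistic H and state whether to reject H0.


Step 1: Combine all N = 12 observations and assign midranks.
sorted (value, group, rank): (8,G1,1), (10,G2,2), (11,G3,3), (14,G3,4), (16,G1,5), (17,G3,6), (19,G1,7.5), (19,G2,7.5), (22,G2,9), (25,G3,10), (27,G2,11), (29,G2,12)
Step 2: Sum ranks within each group.
R_1 = 13.5 (n_1 = 3)
R_2 = 41.5 (n_2 = 5)
R_3 = 23 (n_3 = 4)
Step 3: H = 12/(N(N+1)) * sum(R_i^2/n_i) - 3(N+1)
     = 12/(12*13) * (13.5^2/3 + 41.5^2/5 + 23^2/4) - 3*13
     = 0.076923 * 537.45 - 39
     = 2.342308.
Step 4: Ties present; correction factor C = 1 - 6/(12^3 - 12) = 0.996503. Corrected H = 2.342308 / 0.996503 = 2.350526.
Step 5: Under H0, H ~ chi^2(2); p-value = 0.308738.
Step 6: alpha = 0.1. fail to reject H0.

H = 2.3505, df = 2, p = 0.308738, fail to reject H0.


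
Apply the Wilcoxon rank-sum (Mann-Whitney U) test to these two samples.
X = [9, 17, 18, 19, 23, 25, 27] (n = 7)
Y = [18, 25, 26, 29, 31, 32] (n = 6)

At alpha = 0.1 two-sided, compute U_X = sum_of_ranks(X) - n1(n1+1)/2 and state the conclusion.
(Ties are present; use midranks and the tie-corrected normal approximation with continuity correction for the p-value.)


Step 1: Combine and sort all 13 observations; assign midranks.
sorted (value, group): (9,X), (17,X), (18,X), (18,Y), (19,X), (23,X), (25,X), (25,Y), (26,Y), (27,X), (29,Y), (31,Y), (32,Y)
ranks: 9->1, 17->2, 18->3.5, 18->3.5, 19->5, 23->6, 25->7.5, 25->7.5, 26->9, 27->10, 29->11, 31->12, 32->13
Step 2: Rank sum for X: R1 = 1 + 2 + 3.5 + 5 + 6 + 7.5 + 10 = 35.
Step 3: U_X = R1 - n1(n1+1)/2 = 35 - 7*8/2 = 35 - 28 = 7.
       U_Y = n1*n2 - U_X = 42 - 7 = 35.
Step 4: Ties are present, so use the tie-corrected normal approximation (with continuity correction) for the p-value.
Step 5: p-value = 0.053126; compare to alpha = 0.1. reject H0.

U_X = 7, p = 0.053126, reject H0 at alpha = 0.1.


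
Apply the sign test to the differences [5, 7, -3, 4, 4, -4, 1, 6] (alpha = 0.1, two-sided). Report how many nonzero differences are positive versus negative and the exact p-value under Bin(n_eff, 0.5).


Step 1: Discard zero differences. Original n = 8; n_eff = number of nonzero differences = 8.
Nonzero differences (with sign): +5, +7, -3, +4, +4, -4, +1, +6
Step 2: Count signs: positive = 6, negative = 2.
Step 3: Under H0: P(positive) = 0.5, so the number of positives S ~ Bin(8, 0.5).
Step 4: Two-sided exact p-value = sum of Bin(8,0.5) probabilities at or below the observed probability = 0.289062.
Step 5: alpha = 0.1. fail to reject H0.

n_eff = 8, pos = 6, neg = 2, p = 0.289062, fail to reject H0.


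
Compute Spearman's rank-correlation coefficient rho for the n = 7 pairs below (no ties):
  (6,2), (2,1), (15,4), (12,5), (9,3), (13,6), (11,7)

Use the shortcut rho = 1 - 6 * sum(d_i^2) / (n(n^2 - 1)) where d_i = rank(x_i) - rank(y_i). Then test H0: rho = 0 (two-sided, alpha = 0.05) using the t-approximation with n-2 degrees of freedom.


Step 1: Rank x and y separately (midranks; no ties here).
rank(x): 6->2, 2->1, 15->7, 12->5, 9->3, 13->6, 11->4
rank(y): 2->2, 1->1, 4->4, 5->5, 3->3, 6->6, 7->7
Step 2: d_i = R_x(i) - R_y(i); compute d_i^2.
  (2-2)^2=0, (1-1)^2=0, (7-4)^2=9, (5-5)^2=0, (3-3)^2=0, (6-6)^2=0, (4-7)^2=9
sum(d^2) = 18.
Step 3: rho = 1 - 6*18 / (7*(7^2 - 1)) = 1 - 108/336 = 0.678571.
Step 4: Under H0, t = rho * sqrt((n-2)/(1-rho^2)) = 2.0657 ~ t(5).
Step 5: Two-sided p-value from the t-distribution with 5 df = 0.093750.
Step 6: alpha = 0.05. fail to reject H0.

rho = 0.6786, p = 0.093750, fail to reject H0 at alpha = 0.05.


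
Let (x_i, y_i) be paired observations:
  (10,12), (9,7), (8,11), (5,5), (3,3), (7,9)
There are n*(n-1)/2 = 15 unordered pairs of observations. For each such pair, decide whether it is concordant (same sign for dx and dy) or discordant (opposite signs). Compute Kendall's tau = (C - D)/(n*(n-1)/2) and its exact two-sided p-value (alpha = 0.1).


Step 1: Enumerate the 15 unordered pairs (i,j) with i<j and classify each by sign(x_j-x_i) * sign(y_j-y_i).
  (1,2):dx=-1,dy=-5->C; (1,3):dx=-2,dy=-1->C; (1,4):dx=-5,dy=-7->C; (1,5):dx=-7,dy=-9->C
  (1,6):dx=-3,dy=-3->C; (2,3):dx=-1,dy=+4->D; (2,4):dx=-4,dy=-2->C; (2,5):dx=-6,dy=-4->C
  (2,6):dx=-2,dy=+2->D; (3,4):dx=-3,dy=-6->C; (3,5):dx=-5,dy=-8->C; (3,6):dx=-1,dy=-2->C
  (4,5):dx=-2,dy=-2->C; (4,6):dx=+2,dy=+4->C; (5,6):dx=+4,dy=+6->C
Step 2: C = 13, D = 2, total pairs = 15.
Step 3: tau = (C - D)/(n(n-1)/2) = (13 - 2)/15 = 0.733333.
Step 4: Exact two-sided p-value (enumerate n! = 720 permutations of y under H0): p = 0.055556.
Step 5: alpha = 0.1. reject H0.

tau_b = 0.7333 (C=13, D=2), p = 0.055556, reject H0.


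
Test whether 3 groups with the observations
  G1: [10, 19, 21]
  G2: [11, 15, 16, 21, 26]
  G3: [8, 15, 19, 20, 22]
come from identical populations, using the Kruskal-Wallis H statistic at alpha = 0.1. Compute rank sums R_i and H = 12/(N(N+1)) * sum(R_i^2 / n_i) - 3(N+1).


Step 1: Combine all N = 13 observations and assign midranks.
sorted (value, group, rank): (8,G3,1), (10,G1,2), (11,G2,3), (15,G2,4.5), (15,G3,4.5), (16,G2,6), (19,G1,7.5), (19,G3,7.5), (20,G3,9), (21,G1,10.5), (21,G2,10.5), (22,G3,12), (26,G2,13)
Step 2: Sum ranks within each group.
R_1 = 20 (n_1 = 3)
R_2 = 37 (n_2 = 5)
R_3 = 34 (n_3 = 5)
Step 3: H = 12/(N(N+1)) * sum(R_i^2/n_i) - 3(N+1)
     = 12/(13*14) * (20^2/3 + 37^2/5 + 34^2/5) - 3*14
     = 0.065934 * 638.333 - 42
     = 0.087912.
Step 4: Ties present; correction factor C = 1 - 18/(13^3 - 13) = 0.991758. Corrected H = 0.087912 / 0.991758 = 0.088643.
Step 5: Under H0, H ~ chi^2(2); p-value = 0.956647.
Step 6: alpha = 0.1. fail to reject H0.

H = 0.0886, df = 2, p = 0.956647, fail to reject H0.


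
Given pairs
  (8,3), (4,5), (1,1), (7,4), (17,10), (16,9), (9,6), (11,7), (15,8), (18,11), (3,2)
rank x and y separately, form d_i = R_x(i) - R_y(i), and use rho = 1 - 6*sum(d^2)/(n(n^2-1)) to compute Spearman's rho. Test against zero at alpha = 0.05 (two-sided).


Step 1: Rank x and y separately (midranks; no ties here).
rank(x): 8->5, 4->3, 1->1, 7->4, 17->10, 16->9, 9->6, 11->7, 15->8, 18->11, 3->2
rank(y): 3->3, 5->5, 1->1, 4->4, 10->10, 9->9, 6->6, 7->7, 8->8, 11->11, 2->2
Step 2: d_i = R_x(i) - R_y(i); compute d_i^2.
  (5-3)^2=4, (3-5)^2=4, (1-1)^2=0, (4-4)^2=0, (10-10)^2=0, (9-9)^2=0, (6-6)^2=0, (7-7)^2=0, (8-8)^2=0, (11-11)^2=0, (2-2)^2=0
sum(d^2) = 8.
Step 3: rho = 1 - 6*8 / (11*(11^2 - 1)) = 1 - 48/1320 = 0.963636.
Step 4: Under H0, t = rho * sqrt((n-2)/(1-rho^2)) = 10.8186 ~ t(9).
Step 5: Two-sided p-value from the t-distribution with 9 df = 0.000002.
Step 6: alpha = 0.05. reject H0.

rho = 0.9636, p = 0.000002, reject H0 at alpha = 0.05.


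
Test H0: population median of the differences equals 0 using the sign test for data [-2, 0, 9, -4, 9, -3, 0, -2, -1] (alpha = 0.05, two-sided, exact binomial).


Step 1: Discard zero differences. Original n = 9; n_eff = number of nonzero differences = 7.
Nonzero differences (with sign): -2, +9, -4, +9, -3, -2, -1
Step 2: Count signs: positive = 2, negative = 5.
Step 3: Under H0: P(positive) = 0.5, so the number of positives S ~ Bin(7, 0.5).
Step 4: Two-sided exact p-value = sum of Bin(7,0.5) probabilities at or below the observed probability = 0.453125.
Step 5: alpha = 0.05. fail to reject H0.

n_eff = 7, pos = 2, neg = 5, p = 0.453125, fail to reject H0.


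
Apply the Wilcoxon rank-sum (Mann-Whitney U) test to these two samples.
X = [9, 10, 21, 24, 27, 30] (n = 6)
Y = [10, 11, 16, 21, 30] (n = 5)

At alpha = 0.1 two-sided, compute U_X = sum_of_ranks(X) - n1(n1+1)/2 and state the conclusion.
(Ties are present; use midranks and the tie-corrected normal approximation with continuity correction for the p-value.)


Step 1: Combine and sort all 11 observations; assign midranks.
sorted (value, group): (9,X), (10,X), (10,Y), (11,Y), (16,Y), (21,X), (21,Y), (24,X), (27,X), (30,X), (30,Y)
ranks: 9->1, 10->2.5, 10->2.5, 11->4, 16->5, 21->6.5, 21->6.5, 24->8, 27->9, 30->10.5, 30->10.5
Step 2: Rank sum for X: R1 = 1 + 2.5 + 6.5 + 8 + 9 + 10.5 = 37.5.
Step 3: U_X = R1 - n1(n1+1)/2 = 37.5 - 6*7/2 = 37.5 - 21 = 16.5.
       U_Y = n1*n2 - U_X = 30 - 16.5 = 13.5.
Step 4: Ties are present, so use the tie-corrected normal approximation (with continuity correction) for the p-value.
Step 5: p-value = 0.854145; compare to alpha = 0.1. fail to reject H0.

U_X = 16.5, p = 0.854145, fail to reject H0 at alpha = 0.1.


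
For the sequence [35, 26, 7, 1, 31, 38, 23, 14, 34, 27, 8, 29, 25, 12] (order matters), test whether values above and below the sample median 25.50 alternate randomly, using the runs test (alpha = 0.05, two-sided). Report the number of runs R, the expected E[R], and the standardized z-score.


Step 1: Compute median = 25.50; label A = above, B = below.
Labels in order: AABBAABBAABABB  (n_A = 7, n_B = 7)
Step 2: Count runs R = 8.
Step 3: Under H0 (random ordering), E[R] = 2*n_A*n_B/(n_A+n_B) + 1 = 2*7*7/14 + 1 = 8.0000.
        Var[R] = 2*n_A*n_B*(2*n_A*n_B - n_A - n_B) / ((n_A+n_B)^2 * (n_A+n_B-1)) = 8232/2548 = 3.2308.
        SD[R] = 1.7974.
Step 4: R = E[R], so z = 0 with no continuity correction.
Step 5: Two-sided p-value via normal approximation = 2*(1 - Phi(|z|)) = 1.000000.
Step 6: alpha = 0.05. fail to reject H0.

R = 8, z = 0.0000, p = 1.000000, fail to reject H0.


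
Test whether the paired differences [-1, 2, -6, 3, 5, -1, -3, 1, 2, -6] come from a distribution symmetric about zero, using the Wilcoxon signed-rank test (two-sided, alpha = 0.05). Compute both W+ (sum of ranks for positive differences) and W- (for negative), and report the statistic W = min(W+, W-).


Step 1: Drop any zero differences (none here) and take |d_i|.
|d| = [1, 2, 6, 3, 5, 1, 3, 1, 2, 6]
Step 2: Midrank |d_i| (ties get averaged ranks).
ranks: |1|->2, |2|->4.5, |6|->9.5, |3|->6.5, |5|->8, |1|->2, |3|->6.5, |1|->2, |2|->4.5, |6|->9.5
Step 3: Attach original signs; sum ranks with positive sign and with negative sign.
W+ = 4.5 + 6.5 + 8 + 2 + 4.5 = 25.5
W- = 2 + 9.5 + 2 + 6.5 + 9.5 = 29.5
(Check: W+ + W- = 55 should equal n(n+1)/2 = 55.)
Step 4: Test statistic W = min(W+, W-) = 25.5.
Step 5: Ties in |d|, so use the tie-corrected normal approximation.
        E[W] = n(n+1)/4 = 10*11/4 = 27.5.
        Tie groups: |d|=1 (t=3), |d|=2 (t=2), |d|=3 (t=2), |d|=6 (t=2); sum(t^3 - t) = 42.
        Var[W] = n(n+1)(2n+1)/24 - sum(t^3-t)/48 = 2310/24 - 42/48 = 95.375.
        z = (W - E[W]) / sqrt(Var[W]) = (25.5 - 27.5) / 9.7660 = -0.2048.
        Two-sided p = 2*Phi(z) = 0.837735.
Step 6: alpha = 0.05. fail to reject H0.

W+ = 25.5, W- = 29.5, W = min = 25.5, p = 0.837735, fail to reject H0.


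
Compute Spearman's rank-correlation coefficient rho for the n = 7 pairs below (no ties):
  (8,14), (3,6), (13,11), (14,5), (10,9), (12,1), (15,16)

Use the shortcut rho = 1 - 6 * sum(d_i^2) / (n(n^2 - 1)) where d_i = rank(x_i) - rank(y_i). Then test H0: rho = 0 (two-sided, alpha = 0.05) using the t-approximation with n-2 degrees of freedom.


Step 1: Rank x and y separately (midranks; no ties here).
rank(x): 8->2, 3->1, 13->5, 14->6, 10->3, 12->4, 15->7
rank(y): 14->6, 6->3, 11->5, 5->2, 9->4, 1->1, 16->7
Step 2: d_i = R_x(i) - R_y(i); compute d_i^2.
  (2-6)^2=16, (1-3)^2=4, (5-5)^2=0, (6-2)^2=16, (3-4)^2=1, (4-1)^2=9, (7-7)^2=0
sum(d^2) = 46.
Step 3: rho = 1 - 6*46 / (7*(7^2 - 1)) = 1 - 276/336 = 0.178571.
Step 4: Under H0, t = rho * sqrt((n-2)/(1-rho^2)) = 0.4058 ~ t(5).
Step 5: Two-sided p-value from the t-distribution with 5 df = 0.701658.
Step 6: alpha = 0.05. fail to reject H0.

rho = 0.1786, p = 0.701658, fail to reject H0 at alpha = 0.05.


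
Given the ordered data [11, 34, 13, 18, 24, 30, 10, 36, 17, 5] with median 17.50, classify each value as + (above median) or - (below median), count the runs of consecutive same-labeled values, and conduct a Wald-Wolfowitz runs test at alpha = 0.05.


Step 1: Compute median = 17.50; label A = above, B = below.
Labels in order: BABAAABABB  (n_A = 5, n_B = 5)
Step 2: Count runs R = 7.
Step 3: Under H0 (random ordering), E[R] = 2*n_A*n_B/(n_A+n_B) + 1 = 2*5*5/10 + 1 = 6.0000.
        Var[R] = 2*n_A*n_B*(2*n_A*n_B - n_A - n_B) / ((n_A+n_B)^2 * (n_A+n_B-1)) = 2000/900 = 2.2222.
        SD[R] = 1.4907.
Step 4: Continuity-corrected z = (R - 0.5 - E[R]) / SD[R] = (7 - 0.5 - 6.0000) / 1.4907 = 0.3354.
Step 5: Two-sided p-value via normal approximation = 2*(1 - Phi(|z|)) = 0.737316.
Step 6: alpha = 0.05. fail to reject H0.

R = 7, z = 0.3354, p = 0.737316, fail to reject H0.


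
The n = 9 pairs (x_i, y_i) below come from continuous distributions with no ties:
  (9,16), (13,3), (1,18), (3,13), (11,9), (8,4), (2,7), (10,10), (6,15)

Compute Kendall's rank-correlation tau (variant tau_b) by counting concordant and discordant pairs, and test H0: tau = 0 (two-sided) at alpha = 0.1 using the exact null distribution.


Step 1: Enumerate the 36 unordered pairs (i,j) with i<j and classify each by sign(x_j-x_i) * sign(y_j-y_i).
  (1,2):dx=+4,dy=-13->D; (1,3):dx=-8,dy=+2->D; (1,4):dx=-6,dy=-3->C; (1,5):dx=+2,dy=-7->D
  (1,6):dx=-1,dy=-12->C; (1,7):dx=-7,dy=-9->C; (1,8):dx=+1,dy=-6->D; (1,9):dx=-3,dy=-1->C
  (2,3):dx=-12,dy=+15->D; (2,4):dx=-10,dy=+10->D; (2,5):dx=-2,dy=+6->D; (2,6):dx=-5,dy=+1->D
  (2,7):dx=-11,dy=+4->D; (2,8):dx=-3,dy=+7->D; (2,9):dx=-7,dy=+12->D; (3,4):dx=+2,dy=-5->D
  (3,5):dx=+10,dy=-9->D; (3,6):dx=+7,dy=-14->D; (3,7):dx=+1,dy=-11->D; (3,8):dx=+9,dy=-8->D
  (3,9):dx=+5,dy=-3->D; (4,5):dx=+8,dy=-4->D; (4,6):dx=+5,dy=-9->D; (4,7):dx=-1,dy=-6->C
  (4,8):dx=+7,dy=-3->D; (4,9):dx=+3,dy=+2->C; (5,6):dx=-3,dy=-5->C; (5,7):dx=-9,dy=-2->C
  (5,8):dx=-1,dy=+1->D; (5,9):dx=-5,dy=+6->D; (6,7):dx=-6,dy=+3->D; (6,8):dx=+2,dy=+6->C
  (6,9):dx=-2,dy=+11->D; (7,8):dx=+8,dy=+3->C; (7,9):dx=+4,dy=+8->C; (8,9):dx=-4,dy=+5->D
Step 2: C = 11, D = 25, total pairs = 36.
Step 3: tau = (C - D)/(n(n-1)/2) = (11 - 25)/36 = -0.388889.
Step 4: Exact two-sided p-value (enumerate n! = 362880 permutations of y under H0): p = 0.180181.
Step 5: alpha = 0.1. fail to reject H0.

tau_b = -0.3889 (C=11, D=25), p = 0.180181, fail to reject H0.


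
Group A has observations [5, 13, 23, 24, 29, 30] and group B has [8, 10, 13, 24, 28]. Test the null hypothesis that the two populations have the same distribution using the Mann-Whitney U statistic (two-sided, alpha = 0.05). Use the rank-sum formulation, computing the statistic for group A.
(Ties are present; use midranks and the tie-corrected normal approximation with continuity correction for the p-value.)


Step 1: Combine and sort all 11 observations; assign midranks.
sorted (value, group): (5,X), (8,Y), (10,Y), (13,X), (13,Y), (23,X), (24,X), (24,Y), (28,Y), (29,X), (30,X)
ranks: 5->1, 8->2, 10->3, 13->4.5, 13->4.5, 23->6, 24->7.5, 24->7.5, 28->9, 29->10, 30->11
Step 2: Rank sum for X: R1 = 1 + 4.5 + 6 + 7.5 + 10 + 11 = 40.
Step 3: U_X = R1 - n1(n1+1)/2 = 40 - 6*7/2 = 40 - 21 = 19.
       U_Y = n1*n2 - U_X = 30 - 19 = 11.
Step 4: Ties are present, so use the tie-corrected normal approximation (with continuity correction) for the p-value.
Step 5: p-value = 0.520916; compare to alpha = 0.05. fail to reject H0.

U_X = 19, p = 0.520916, fail to reject H0 at alpha = 0.05.


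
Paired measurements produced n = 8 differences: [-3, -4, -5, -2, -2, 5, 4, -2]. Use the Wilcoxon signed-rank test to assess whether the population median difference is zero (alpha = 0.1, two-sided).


Step 1: Drop any zero differences (none here) and take |d_i|.
|d| = [3, 4, 5, 2, 2, 5, 4, 2]
Step 2: Midrank |d_i| (ties get averaged ranks).
ranks: |3|->4, |4|->5.5, |5|->7.5, |2|->2, |2|->2, |5|->7.5, |4|->5.5, |2|->2
Step 3: Attach original signs; sum ranks with positive sign and with negative sign.
W+ = 7.5 + 5.5 = 13
W- = 4 + 5.5 + 7.5 + 2 + 2 + 2 = 23
(Check: W+ + W- = 36 should equal n(n+1)/2 = 36.)
Step 4: Test statistic W = min(W+, W-) = 13.
Step 5: Ties in |d|, so use the tie-corrected normal approximation.
        E[W] = n(n+1)/4 = 8*9/4 = 18.
        Tie groups: |d|=2 (t=3), |d|=4 (t=2), |d|=5 (t=2); sum(t^3 - t) = 36.
        Var[W] = n(n+1)(2n+1)/24 - sum(t^3-t)/48 = 1224/24 - 36/48 = 50.25.
        z = (W - E[W]) / sqrt(Var[W]) = (13 - 18) / 7.0887 = -0.7053.
        Two-sided p = 2*Phi(z) = 0.480595.
Step 6: alpha = 0.1. fail to reject H0.

W+ = 13, W- = 23, W = min = 13, p = 0.480595, fail to reject H0.


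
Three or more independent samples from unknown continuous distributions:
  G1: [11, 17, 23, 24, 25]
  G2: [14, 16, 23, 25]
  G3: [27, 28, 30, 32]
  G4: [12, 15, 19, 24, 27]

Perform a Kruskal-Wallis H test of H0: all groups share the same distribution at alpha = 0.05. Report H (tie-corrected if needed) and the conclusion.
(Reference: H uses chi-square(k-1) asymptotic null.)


Step 1: Combine all N = 18 observations and assign midranks.
sorted (value, group, rank): (11,G1,1), (12,G4,2), (14,G2,3), (15,G4,4), (16,G2,5), (17,G1,6), (19,G4,7), (23,G1,8.5), (23,G2,8.5), (24,G1,10.5), (24,G4,10.5), (25,G1,12.5), (25,G2,12.5), (27,G3,14.5), (27,G4,14.5), (28,G3,16), (30,G3,17), (32,G3,18)
Step 2: Sum ranks within each group.
R_1 = 38.5 (n_1 = 5)
R_2 = 29 (n_2 = 4)
R_3 = 65.5 (n_3 = 4)
R_4 = 38 (n_4 = 5)
Step 3: H = 12/(N(N+1)) * sum(R_i^2/n_i) - 3(N+1)
     = 12/(18*19) * (38.5^2/5 + 29^2/4 + 65.5^2/4 + 38^2/5) - 3*19
     = 0.035088 * 1868.06 - 57
     = 8.546053.
Step 4: Ties present; correction factor C = 1 - 24/(18^3 - 18) = 0.995872. Corrected H = 8.546053 / 0.995872 = 8.581477.
Step 5: Under H0, H ~ chi^2(3); p-value = 0.035405.
Step 6: alpha = 0.05. reject H0.

H = 8.5815, df = 3, p = 0.035405, reject H0.


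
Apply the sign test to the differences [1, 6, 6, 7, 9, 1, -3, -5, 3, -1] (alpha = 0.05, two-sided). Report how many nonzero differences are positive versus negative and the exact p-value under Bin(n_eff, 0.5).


Step 1: Discard zero differences. Original n = 10; n_eff = number of nonzero differences = 10.
Nonzero differences (with sign): +1, +6, +6, +7, +9, +1, -3, -5, +3, -1
Step 2: Count signs: positive = 7, negative = 3.
Step 3: Under H0: P(positive) = 0.5, so the number of positives S ~ Bin(10, 0.5).
Step 4: Two-sided exact p-value = sum of Bin(10,0.5) probabilities at or below the observed probability = 0.343750.
Step 5: alpha = 0.05. fail to reject H0.

n_eff = 10, pos = 7, neg = 3, p = 0.343750, fail to reject H0.


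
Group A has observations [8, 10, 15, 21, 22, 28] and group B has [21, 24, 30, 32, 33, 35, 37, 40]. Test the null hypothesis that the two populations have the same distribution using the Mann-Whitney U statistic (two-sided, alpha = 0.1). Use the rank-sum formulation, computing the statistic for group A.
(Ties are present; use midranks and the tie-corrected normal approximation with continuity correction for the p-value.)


Step 1: Combine and sort all 14 observations; assign midranks.
sorted (value, group): (8,X), (10,X), (15,X), (21,X), (21,Y), (22,X), (24,Y), (28,X), (30,Y), (32,Y), (33,Y), (35,Y), (37,Y), (40,Y)
ranks: 8->1, 10->2, 15->3, 21->4.5, 21->4.5, 22->6, 24->7, 28->8, 30->9, 32->10, 33->11, 35->12, 37->13, 40->14
Step 2: Rank sum for X: R1 = 1 + 2 + 3 + 4.5 + 6 + 8 = 24.5.
Step 3: U_X = R1 - n1(n1+1)/2 = 24.5 - 6*7/2 = 24.5 - 21 = 3.5.
       U_Y = n1*n2 - U_X = 48 - 3.5 = 44.5.
Step 4: Ties are present, so use the tie-corrected normal approximation (with continuity correction) for the p-value.
Step 5: p-value = 0.009743; compare to alpha = 0.1. reject H0.

U_X = 3.5, p = 0.009743, reject H0 at alpha = 0.1.


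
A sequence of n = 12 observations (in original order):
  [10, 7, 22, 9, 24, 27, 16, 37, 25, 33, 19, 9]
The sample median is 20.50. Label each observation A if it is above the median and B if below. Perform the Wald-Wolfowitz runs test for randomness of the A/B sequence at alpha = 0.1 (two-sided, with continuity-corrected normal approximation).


Step 1: Compute median = 20.50; label A = above, B = below.
Labels in order: BBABAABAAABB  (n_A = 6, n_B = 6)
Step 2: Count runs R = 7.
Step 3: Under H0 (random ordering), E[R] = 2*n_A*n_B/(n_A+n_B) + 1 = 2*6*6/12 + 1 = 7.0000.
        Var[R] = 2*n_A*n_B*(2*n_A*n_B - n_A - n_B) / ((n_A+n_B)^2 * (n_A+n_B-1)) = 4320/1584 = 2.7273.
        SD[R] = 1.6514.
Step 4: R = E[R], so z = 0 with no continuity correction.
Step 5: Two-sided p-value via normal approximation = 2*(1 - Phi(|z|)) = 1.000000.
Step 6: alpha = 0.1. fail to reject H0.

R = 7, z = 0.0000, p = 1.000000, fail to reject H0.


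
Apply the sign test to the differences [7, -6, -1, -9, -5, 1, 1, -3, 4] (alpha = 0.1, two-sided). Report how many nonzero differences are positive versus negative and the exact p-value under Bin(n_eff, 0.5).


Step 1: Discard zero differences. Original n = 9; n_eff = number of nonzero differences = 9.
Nonzero differences (with sign): +7, -6, -1, -9, -5, +1, +1, -3, +4
Step 2: Count signs: positive = 4, negative = 5.
Step 3: Under H0: P(positive) = 0.5, so the number of positives S ~ Bin(9, 0.5).
Step 4: Two-sided exact p-value = sum of Bin(9,0.5) probabilities at or below the observed probability = 1.000000.
Step 5: alpha = 0.1. fail to reject H0.

n_eff = 9, pos = 4, neg = 5, p = 1.000000, fail to reject H0.


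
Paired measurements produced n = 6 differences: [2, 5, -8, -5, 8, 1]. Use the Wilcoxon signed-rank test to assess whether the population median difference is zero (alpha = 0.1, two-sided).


Step 1: Drop any zero differences (none here) and take |d_i|.
|d| = [2, 5, 8, 5, 8, 1]
Step 2: Midrank |d_i| (ties get averaged ranks).
ranks: |2|->2, |5|->3.5, |8|->5.5, |5|->3.5, |8|->5.5, |1|->1
Step 3: Attach original signs; sum ranks with positive sign and with negative sign.
W+ = 2 + 3.5 + 5.5 + 1 = 12
W- = 5.5 + 3.5 = 9
(Check: W+ + W- = 21 should equal n(n+1)/2 = 21.)
Step 4: Test statistic W = min(W+, W-) = 9.
Step 5: Ties in |d|, so use the tie-corrected normal approximation.
        E[W] = n(n+1)/4 = 6*7/4 = 10.5.
        Tie groups: |d|=5 (t=2), |d|=8 (t=2); sum(t^3 - t) = 12.
        Var[W] = n(n+1)(2n+1)/24 - sum(t^3-t)/48 = 546/24 - 12/48 = 22.5.
        z = (W - E[W]) / sqrt(Var[W]) = (9 - 10.5) / 4.7434 = -0.3162.
        Two-sided p = 2*Phi(z) = 0.751830.
Step 6: alpha = 0.1. fail to reject H0.

W+ = 12, W- = 9, W = min = 9, p = 0.751830, fail to reject H0.


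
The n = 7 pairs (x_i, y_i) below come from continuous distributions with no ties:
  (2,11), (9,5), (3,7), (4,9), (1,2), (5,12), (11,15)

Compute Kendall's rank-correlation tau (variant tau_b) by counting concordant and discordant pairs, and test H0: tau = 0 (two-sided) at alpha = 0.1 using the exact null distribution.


Step 1: Enumerate the 21 unordered pairs (i,j) with i<j and classify each by sign(x_j-x_i) * sign(y_j-y_i).
  (1,2):dx=+7,dy=-6->D; (1,3):dx=+1,dy=-4->D; (1,4):dx=+2,dy=-2->D; (1,5):dx=-1,dy=-9->C
  (1,6):dx=+3,dy=+1->C; (1,7):dx=+9,dy=+4->C; (2,3):dx=-6,dy=+2->D; (2,4):dx=-5,dy=+4->D
  (2,5):dx=-8,dy=-3->C; (2,6):dx=-4,dy=+7->D; (2,7):dx=+2,dy=+10->C; (3,4):dx=+1,dy=+2->C
  (3,5):dx=-2,dy=-5->C; (3,6):dx=+2,dy=+5->C; (3,7):dx=+8,dy=+8->C; (4,5):dx=-3,dy=-7->C
  (4,6):dx=+1,dy=+3->C; (4,7):dx=+7,dy=+6->C; (5,6):dx=+4,dy=+10->C; (5,7):dx=+10,dy=+13->C
  (6,7):dx=+6,dy=+3->C
Step 2: C = 15, D = 6, total pairs = 21.
Step 3: tau = (C - D)/(n(n-1)/2) = (15 - 6)/21 = 0.428571.
Step 4: Exact two-sided p-value (enumerate n! = 5040 permutations of y under H0): p = 0.238889.
Step 5: alpha = 0.1. fail to reject H0.

tau_b = 0.4286 (C=15, D=6), p = 0.238889, fail to reject H0.


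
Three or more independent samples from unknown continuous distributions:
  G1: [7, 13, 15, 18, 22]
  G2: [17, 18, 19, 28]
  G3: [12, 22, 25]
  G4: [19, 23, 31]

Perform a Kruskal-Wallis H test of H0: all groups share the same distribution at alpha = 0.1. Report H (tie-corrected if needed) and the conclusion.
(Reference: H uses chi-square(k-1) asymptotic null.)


Step 1: Combine all N = 15 observations and assign midranks.
sorted (value, group, rank): (7,G1,1), (12,G3,2), (13,G1,3), (15,G1,4), (17,G2,5), (18,G1,6.5), (18,G2,6.5), (19,G2,8.5), (19,G4,8.5), (22,G1,10.5), (22,G3,10.5), (23,G4,12), (25,G3,13), (28,G2,14), (31,G4,15)
Step 2: Sum ranks within each group.
R_1 = 25 (n_1 = 5)
R_2 = 34 (n_2 = 4)
R_3 = 25.5 (n_3 = 3)
R_4 = 35.5 (n_4 = 3)
Step 3: H = 12/(N(N+1)) * sum(R_i^2/n_i) - 3(N+1)
     = 12/(15*16) * (25^2/5 + 34^2/4 + 25.5^2/3 + 35.5^2/3) - 3*16
     = 0.050000 * 1050.83 - 48
     = 4.541667.
Step 4: Ties present; correction factor C = 1 - 18/(15^3 - 15) = 0.994643. Corrected H = 4.541667 / 0.994643 = 4.566128.
Step 5: Under H0, H ~ chi^2(3); p-value = 0.206467.
Step 6: alpha = 0.1. fail to reject H0.

H = 4.5661, df = 3, p = 0.206467, fail to reject H0.


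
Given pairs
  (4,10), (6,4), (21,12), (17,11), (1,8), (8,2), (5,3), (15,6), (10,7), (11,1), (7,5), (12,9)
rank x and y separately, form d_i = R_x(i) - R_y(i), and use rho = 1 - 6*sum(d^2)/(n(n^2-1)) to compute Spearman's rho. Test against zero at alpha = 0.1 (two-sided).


Step 1: Rank x and y separately (midranks; no ties here).
rank(x): 4->2, 6->4, 21->12, 17->11, 1->1, 8->6, 5->3, 15->10, 10->7, 11->8, 7->5, 12->9
rank(y): 10->10, 4->4, 12->12, 11->11, 8->8, 2->2, 3->3, 6->6, 7->7, 1->1, 5->5, 9->9
Step 2: d_i = R_x(i) - R_y(i); compute d_i^2.
  (2-10)^2=64, (4-4)^2=0, (12-12)^2=0, (11-11)^2=0, (1-8)^2=49, (6-2)^2=16, (3-3)^2=0, (10-6)^2=16, (7-7)^2=0, (8-1)^2=49, (5-5)^2=0, (9-9)^2=0
sum(d^2) = 194.
Step 3: rho = 1 - 6*194 / (12*(12^2 - 1)) = 1 - 1164/1716 = 0.321678.
Step 4: Under H0, t = rho * sqrt((n-2)/(1-rho^2)) = 1.0743 ~ t(10).
Step 5: Two-sided p-value from the t-distribution with 10 df = 0.307910.
Step 6: alpha = 0.1. fail to reject H0.

rho = 0.3217, p = 0.307910, fail to reject H0 at alpha = 0.1.


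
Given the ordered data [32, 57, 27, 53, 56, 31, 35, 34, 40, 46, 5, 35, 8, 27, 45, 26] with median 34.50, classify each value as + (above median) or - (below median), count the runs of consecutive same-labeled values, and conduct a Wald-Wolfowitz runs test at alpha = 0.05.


Step 1: Compute median = 34.50; label A = above, B = below.
Labels in order: BABAABABAABABBAB  (n_A = 8, n_B = 8)
Step 2: Count runs R = 13.
Step 3: Under H0 (random ordering), E[R] = 2*n_A*n_B/(n_A+n_B) + 1 = 2*8*8/16 + 1 = 9.0000.
        Var[R] = 2*n_A*n_B*(2*n_A*n_B - n_A - n_B) / ((n_A+n_B)^2 * (n_A+n_B-1)) = 14336/3840 = 3.7333.
        SD[R] = 1.9322.
Step 4: Continuity-corrected z = (R - 0.5 - E[R]) / SD[R] = (13 - 0.5 - 9.0000) / 1.9322 = 1.8114.
Step 5: Two-sided p-value via normal approximation = 2*(1 - Phi(|z|)) = 0.070076.
Step 6: alpha = 0.05. fail to reject H0.

R = 13, z = 1.8114, p = 0.070076, fail to reject H0.


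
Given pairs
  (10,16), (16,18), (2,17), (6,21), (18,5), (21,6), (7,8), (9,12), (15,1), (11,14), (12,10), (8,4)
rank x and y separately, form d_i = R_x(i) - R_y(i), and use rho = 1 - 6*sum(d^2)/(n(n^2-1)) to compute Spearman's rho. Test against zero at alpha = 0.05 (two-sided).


Step 1: Rank x and y separately (midranks; no ties here).
rank(x): 10->6, 16->10, 2->1, 6->2, 18->11, 21->12, 7->3, 9->5, 15->9, 11->7, 12->8, 8->4
rank(y): 16->9, 18->11, 17->10, 21->12, 5->3, 6->4, 8->5, 12->7, 1->1, 14->8, 10->6, 4->2
Step 2: d_i = R_x(i) - R_y(i); compute d_i^2.
  (6-9)^2=9, (10-11)^2=1, (1-10)^2=81, (2-12)^2=100, (11-3)^2=64, (12-4)^2=64, (3-5)^2=4, (5-7)^2=4, (9-1)^2=64, (7-8)^2=1, (8-6)^2=4, (4-2)^2=4
sum(d^2) = 400.
Step 3: rho = 1 - 6*400 / (12*(12^2 - 1)) = 1 - 2400/1716 = -0.398601.
Step 4: Under H0, t = rho * sqrt((n-2)/(1-rho^2)) = -1.3744 ~ t(10).
Step 5: Two-sided p-value from the t-distribution with 10 df = 0.199335.
Step 6: alpha = 0.05. fail to reject H0.

rho = -0.3986, p = 0.199335, fail to reject H0 at alpha = 0.05.


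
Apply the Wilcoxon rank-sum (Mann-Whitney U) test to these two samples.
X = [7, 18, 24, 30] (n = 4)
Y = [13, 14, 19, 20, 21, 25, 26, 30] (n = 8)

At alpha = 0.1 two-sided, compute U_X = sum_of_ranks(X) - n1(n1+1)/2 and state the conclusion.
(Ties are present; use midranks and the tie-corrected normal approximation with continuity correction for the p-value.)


Step 1: Combine and sort all 12 observations; assign midranks.
sorted (value, group): (7,X), (13,Y), (14,Y), (18,X), (19,Y), (20,Y), (21,Y), (24,X), (25,Y), (26,Y), (30,X), (30,Y)
ranks: 7->1, 13->2, 14->3, 18->4, 19->5, 20->6, 21->7, 24->8, 25->9, 26->10, 30->11.5, 30->11.5
Step 2: Rank sum for X: R1 = 1 + 4 + 8 + 11.5 = 24.5.
Step 3: U_X = R1 - n1(n1+1)/2 = 24.5 - 4*5/2 = 24.5 - 10 = 14.5.
       U_Y = n1*n2 - U_X = 32 - 14.5 = 17.5.
Step 4: Ties are present, so use the tie-corrected normal approximation (with continuity correction) for the p-value.
Step 5: p-value = 0.864901; compare to alpha = 0.1. fail to reject H0.

U_X = 14.5, p = 0.864901, fail to reject H0 at alpha = 0.1.


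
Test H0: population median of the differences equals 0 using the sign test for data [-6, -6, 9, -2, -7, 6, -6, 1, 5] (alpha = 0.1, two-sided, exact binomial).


Step 1: Discard zero differences. Original n = 9; n_eff = number of nonzero differences = 9.
Nonzero differences (with sign): -6, -6, +9, -2, -7, +6, -6, +1, +5
Step 2: Count signs: positive = 4, negative = 5.
Step 3: Under H0: P(positive) = 0.5, so the number of positives S ~ Bin(9, 0.5).
Step 4: Two-sided exact p-value = sum of Bin(9,0.5) probabilities at or below the observed probability = 1.000000.
Step 5: alpha = 0.1. fail to reject H0.

n_eff = 9, pos = 4, neg = 5, p = 1.000000, fail to reject H0.


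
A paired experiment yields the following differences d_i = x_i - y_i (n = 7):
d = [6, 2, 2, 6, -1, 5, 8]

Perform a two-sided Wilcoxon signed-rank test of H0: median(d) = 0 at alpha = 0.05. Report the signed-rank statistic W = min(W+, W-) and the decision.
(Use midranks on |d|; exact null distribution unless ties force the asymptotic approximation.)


Step 1: Drop any zero differences (none here) and take |d_i|.
|d| = [6, 2, 2, 6, 1, 5, 8]
Step 2: Midrank |d_i| (ties get averaged ranks).
ranks: |6|->5.5, |2|->2.5, |2|->2.5, |6|->5.5, |1|->1, |5|->4, |8|->7
Step 3: Attach original signs; sum ranks with positive sign and with negative sign.
W+ = 5.5 + 2.5 + 2.5 + 5.5 + 4 + 7 = 27
W- = 1 = 1
(Check: W+ + W- = 28 should equal n(n+1)/2 = 28.)
Step 4: Test statistic W = min(W+, W-) = 1.
Step 5: Ties in |d|, so use the tie-corrected normal approximation.
        E[W] = n(n+1)/4 = 7*8/4 = 14.
        Tie groups: |d|=2 (t=2), |d|=6 (t=2); sum(t^3 - t) = 12.
        Var[W] = n(n+1)(2n+1)/24 - sum(t^3-t)/48 = 840/24 - 12/48 = 34.75.
        z = (W - E[W]) / sqrt(Var[W]) = (1 - 14) / 5.8949 = -2.2053.
        Two-sided p = 2*Phi(z) = 0.027434.
Step 6: alpha = 0.05. reject H0.

W+ = 27, W- = 1, W = min = 1, p = 0.027434, reject H0.


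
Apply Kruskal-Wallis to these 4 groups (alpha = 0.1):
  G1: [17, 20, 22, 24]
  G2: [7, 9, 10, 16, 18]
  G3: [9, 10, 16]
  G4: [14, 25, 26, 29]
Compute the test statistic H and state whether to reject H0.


Step 1: Combine all N = 16 observations and assign midranks.
sorted (value, group, rank): (7,G2,1), (9,G2,2.5), (9,G3,2.5), (10,G2,4.5), (10,G3,4.5), (14,G4,6), (16,G2,7.5), (16,G3,7.5), (17,G1,9), (18,G2,10), (20,G1,11), (22,G1,12), (24,G1,13), (25,G4,14), (26,G4,15), (29,G4,16)
Step 2: Sum ranks within each group.
R_1 = 45 (n_1 = 4)
R_2 = 25.5 (n_2 = 5)
R_3 = 14.5 (n_3 = 3)
R_4 = 51 (n_4 = 4)
Step 3: H = 12/(N(N+1)) * sum(R_i^2/n_i) - 3(N+1)
     = 12/(16*17) * (45^2/4 + 25.5^2/5 + 14.5^2/3 + 51^2/4) - 3*17
     = 0.044118 * 1356.63 - 51
     = 8.851471.
Step 4: Ties present; correction factor C = 1 - 18/(16^3 - 16) = 0.995588. Corrected H = 8.851471 / 0.995588 = 8.890694.
Step 5: Under H0, H ~ chi^2(3); p-value = 0.030780.
Step 6: alpha = 0.1. reject H0.

H = 8.8907, df = 3, p = 0.030780, reject H0.


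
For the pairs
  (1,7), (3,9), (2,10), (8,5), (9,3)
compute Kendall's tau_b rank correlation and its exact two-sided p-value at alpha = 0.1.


Step 1: Enumerate the 10 unordered pairs (i,j) with i<j and classify each by sign(x_j-x_i) * sign(y_j-y_i).
  (1,2):dx=+2,dy=+2->C; (1,3):dx=+1,dy=+3->C; (1,4):dx=+7,dy=-2->D; (1,5):dx=+8,dy=-4->D
  (2,3):dx=-1,dy=+1->D; (2,4):dx=+5,dy=-4->D; (2,5):dx=+6,dy=-6->D; (3,4):dx=+6,dy=-5->D
  (3,5):dx=+7,dy=-7->D; (4,5):dx=+1,dy=-2->D
Step 2: C = 2, D = 8, total pairs = 10.
Step 3: tau = (C - D)/(n(n-1)/2) = (2 - 8)/10 = -0.600000.
Step 4: Exact two-sided p-value (enumerate n! = 120 permutations of y under H0): p = 0.233333.
Step 5: alpha = 0.1. fail to reject H0.

tau_b = -0.6000 (C=2, D=8), p = 0.233333, fail to reject H0.
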